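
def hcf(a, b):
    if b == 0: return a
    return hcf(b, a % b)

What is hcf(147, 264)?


hcf(147, 264) = hcf(264, 147)
hcf(264, 147) = hcf(147, 117)
hcf(147, 117) = hcf(117, 30)
hcf(117, 30) = hcf(30, 27)
hcf(30, 27) = hcf(27, 3)
hcf(27, 3) = hcf(3, 0)
hcf(3, 0) = 3  (base case)

3


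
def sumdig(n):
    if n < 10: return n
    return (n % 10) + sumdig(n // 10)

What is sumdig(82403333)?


sumdig(82403333) = 3 + sumdig(8240333)
sumdig(8240333) = 3 + sumdig(824033)
sumdig(824033) = 3 + sumdig(82403)
sumdig(82403) = 3 + sumdig(8240)
sumdig(8240) = 0 + sumdig(824)
sumdig(824) = 4 + sumdig(82)
sumdig(82) = 2 + sumdig(8)
sumdig(8) = 8  (base case)
Total: 3 + 3 + 3 + 3 + 0 + 4 + 2 + 8 = 26

26


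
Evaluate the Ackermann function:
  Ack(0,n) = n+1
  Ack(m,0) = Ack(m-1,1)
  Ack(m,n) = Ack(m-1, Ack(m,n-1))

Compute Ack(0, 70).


Ack(0, 70) = 71
Result: Ack(0, 70) = 71

71


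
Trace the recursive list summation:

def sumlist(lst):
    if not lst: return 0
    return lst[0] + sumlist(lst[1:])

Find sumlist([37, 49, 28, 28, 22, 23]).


sumlist([37, 49, 28, 28, 22, 23]) = 37 + sumlist([49, 28, 28, 22, 23])
sumlist([49, 28, 28, 22, 23]) = 49 + sumlist([28, 28, 22, 23])
sumlist([28, 28, 22, 23]) = 28 + sumlist([28, 22, 23])
sumlist([28, 22, 23]) = 28 + sumlist([22, 23])
sumlist([22, 23]) = 22 + sumlist([23])
sumlist([23]) = 23 + sumlist([])
sumlist([]) = 0  (base case)
Total: 37 + 49 + 28 + 28 + 22 + 23 + 0 = 187

187


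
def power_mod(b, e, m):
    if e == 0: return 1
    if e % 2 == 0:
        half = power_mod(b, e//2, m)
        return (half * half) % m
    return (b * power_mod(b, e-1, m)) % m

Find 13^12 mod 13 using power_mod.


power_mod(13, 12, 13): e is even, compute power_mod(13, 6, 13)
  power_mod(13, 6, 13): e is even, compute power_mod(13, 3, 13)
    power_mod(13, 3, 13): e is odd, compute power_mod(13, 2, 13)
      power_mod(13, 2, 13): e is even, compute power_mod(13, 1, 13)
        power_mod(13, 1, 13): e is odd, compute power_mod(13, 0, 13)
          power_mod(13, 0, 13) = 1
        (13 * 1) % 13 = 0
      half=0, (0*0) % 13 = 0
    (13 * 0) % 13 = 0
  half=0, (0*0) % 13 = 0
half=0, (0*0) % 13 = 0

0


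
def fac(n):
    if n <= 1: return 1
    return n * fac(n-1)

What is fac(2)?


fac(2)
= 2 * fac(1)
= 2 * 1
= 2

2


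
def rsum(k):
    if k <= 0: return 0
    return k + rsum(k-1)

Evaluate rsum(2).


rsum(2)
= 2 + 1 + rsum(0)
= 2 + 1 + 0
= 3

3


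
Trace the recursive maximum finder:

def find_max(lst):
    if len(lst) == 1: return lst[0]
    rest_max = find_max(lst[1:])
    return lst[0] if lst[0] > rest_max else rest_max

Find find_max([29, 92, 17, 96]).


find_max([29, 92, 17, 96]): compare 29 with find_max([92, 17, 96])
find_max([92, 17, 96]): compare 92 with find_max([17, 96])
find_max([17, 96]): compare 17 with find_max([96])
find_max([96]) = 96  (base case)
Compare 17 with 96 -> 96
Compare 92 with 96 -> 96
Compare 29 with 96 -> 96

96


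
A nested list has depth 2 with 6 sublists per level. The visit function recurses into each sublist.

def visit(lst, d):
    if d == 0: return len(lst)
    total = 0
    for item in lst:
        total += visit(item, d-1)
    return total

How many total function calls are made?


At depth 0 (root): 1 call
At depth 1: each of 1 parents calls visit on 6 children = 6 calls
At depth 2: each of 6 parents calls visit on 6 children = 36 calls
Total: 1 + 6 + 36 = 43

43


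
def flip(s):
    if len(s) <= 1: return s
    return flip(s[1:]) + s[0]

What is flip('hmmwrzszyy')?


flip('hmmwrzszyy') = flip('mmwrzszyy') + 'h'
flip('mmwrzszyy') = flip('mwrzszyy') + 'm'
flip('mwrzszyy') = flip('wrzszyy') + 'm'
flip('wrzszyy') = flip('rzszyy') + 'w'
flip('rzszyy') = flip('zszyy') + 'r'
flip('zszyy') = flip('szyy') + 'z'
flip('szyy') = flip('zyy') + 's'
flip('zyy') = flip('yy') + 'z'
flip('yy') = flip('y') + 'y'
flip('y') = 'y'  (base case)
Concatenating: 'y' + 'y' + 'z' + 's' + 'z' + 'r' + 'w' + 'm' + 'm' + 'h' = 'yyzszrwmmh'

yyzszrwmmh


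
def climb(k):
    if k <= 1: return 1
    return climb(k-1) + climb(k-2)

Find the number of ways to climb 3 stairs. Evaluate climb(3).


Building up from base cases:
climb(0) = 1
climb(1) = 1
climb(2) = climb(1) + climb(0) = 1 + 1 = 2
climb(3) = climb(2) + climb(1) = 2 + 1 = 3

3


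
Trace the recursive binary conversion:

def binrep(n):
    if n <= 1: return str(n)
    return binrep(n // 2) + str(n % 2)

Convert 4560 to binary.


binrep(4560) = binrep(2280) + '0'
binrep(2280) = binrep(1140) + '0'
binrep(1140) = binrep(570) + '0'
binrep(570) = binrep(285) + '0'
binrep(285) = binrep(142) + '1'
binrep(142) = binrep(71) + '0'
binrep(71) = binrep(35) + '1'
binrep(35) = binrep(17) + '1'
binrep(17) = binrep(8) + '1'
binrep(8) = binrep(4) + '0'
binrep(4) = binrep(2) + '0'
binrep(2) = binrep(1) + '0'
binrep(1) = '1'  (base case)
Concatenating: '1' + '0' + '0' + '0' + '1' + '1' + '1' + '0' + '1' + '0' + '0' + '0' + '0' = '1000111010000'

1000111010000


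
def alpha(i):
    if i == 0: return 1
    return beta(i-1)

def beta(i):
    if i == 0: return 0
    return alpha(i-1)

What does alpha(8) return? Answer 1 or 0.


alpha(8) = beta(7)
beta(7) = alpha(6)
alpha(6) = beta(5)
beta(5) = alpha(4)
alpha(4) = beta(3)
beta(3) = alpha(2)
alpha(2) = beta(1)
beta(1) = alpha(0)
alpha(0) = 1  (base case)
Result: 1

1


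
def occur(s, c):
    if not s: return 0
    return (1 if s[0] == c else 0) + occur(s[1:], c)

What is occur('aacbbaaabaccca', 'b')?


s[0]='a' != 'b' -> 0
s[0]='a' != 'b' -> 0
s[0]='c' != 'b' -> 0
s[0]='b' == 'b' -> 1
s[0]='b' == 'b' -> 1
s[0]='a' != 'b' -> 0
s[0]='a' != 'b' -> 0
s[0]='a' != 'b' -> 0
s[0]='b' == 'b' -> 1
s[0]='a' != 'b' -> 0
s[0]='c' != 'b' -> 0
s[0]='c' != 'b' -> 0
s[0]='c' != 'b' -> 0
s[0]='a' != 'b' -> 0
Sum: 0 + 0 + 0 + 1 + 1 + 0 + 0 + 0 + 1 + 0 + 0 + 0 + 0 + 0 = 3

3


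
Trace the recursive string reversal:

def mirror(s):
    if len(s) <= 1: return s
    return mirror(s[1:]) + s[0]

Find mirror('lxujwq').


mirror('lxujwq') = mirror('xujwq') + 'l'
mirror('xujwq') = mirror('ujwq') + 'x'
mirror('ujwq') = mirror('jwq') + 'u'
mirror('jwq') = mirror('wq') + 'j'
mirror('wq') = mirror('q') + 'w'
mirror('q') = 'q'  (base case)
Concatenating: 'q' + 'w' + 'j' + 'u' + 'x' + 'l' = 'qwjuxl'

qwjuxl


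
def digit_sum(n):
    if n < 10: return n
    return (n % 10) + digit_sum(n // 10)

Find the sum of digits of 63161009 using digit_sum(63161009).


digit_sum(63161009) = 9 + digit_sum(6316100)
digit_sum(6316100) = 0 + digit_sum(631610)
digit_sum(631610) = 0 + digit_sum(63161)
digit_sum(63161) = 1 + digit_sum(6316)
digit_sum(6316) = 6 + digit_sum(631)
digit_sum(631) = 1 + digit_sum(63)
digit_sum(63) = 3 + digit_sum(6)
digit_sum(6) = 6  (base case)
Total: 9 + 0 + 0 + 1 + 6 + 1 + 3 + 6 = 26

26


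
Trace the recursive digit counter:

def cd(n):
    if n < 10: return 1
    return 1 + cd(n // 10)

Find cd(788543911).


cd(788543911) = 1 + cd(78854391)
cd(78854391) = 1 + cd(7885439)
cd(7885439) = 1 + cd(788543)
cd(788543) = 1 + cd(78854)
cd(78854) = 1 + cd(7885)
cd(7885) = 1 + cd(788)
cd(788) = 1 + cd(78)
cd(78) = 1 + cd(7)
cd(7) = 1  (base case: 7 < 10)
Unwinding: 1 + 1 + 1 + 1 + 1 + 1 + 1 + 1 + 1 = 9

9


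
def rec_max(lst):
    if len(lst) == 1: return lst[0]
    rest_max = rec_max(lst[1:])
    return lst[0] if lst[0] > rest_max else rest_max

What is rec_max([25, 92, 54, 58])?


rec_max([25, 92, 54, 58]): compare 25 with rec_max([92, 54, 58])
rec_max([92, 54, 58]): compare 92 with rec_max([54, 58])
rec_max([54, 58]): compare 54 with rec_max([58])
rec_max([58]) = 58  (base case)
Compare 54 with 58 -> 58
Compare 92 with 58 -> 92
Compare 25 with 92 -> 92

92


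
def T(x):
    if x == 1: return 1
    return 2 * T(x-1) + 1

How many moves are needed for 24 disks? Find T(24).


T(24) = 2 * T(23) + 1
T(23) = 2 * T(22) + 1
T(22) = 2 * T(21) + 1
T(21) = 2 * T(20) + 1
T(20) = 2 * T(19) + 1
T(19) = 2 * T(18) + 1
T(18) = 2 * T(17) + 1
T(17) = 2 * T(16) + 1
T(16) = 2 * T(15) + 1
T(15) = 2 * T(14) + 1
T(14) = 2 * T(13) + 1
T(13) = 2 * T(12) + 1
T(12) = 2 * T(11) + 1
T(11) = 2 * T(10) + 1
T(10) = 2 * T(9) + 1
T(9) = 2 * T(8) + 1
T(8) = 2 * T(7) + 1
T(7) = 2 * T(6) + 1
T(6) = 2 * T(5) + 1
T(5) = 2 * T(4) + 1
T(4) = 2 * T(3) + 1
T(3) = 2 * T(2) + 1
T(2) = 2 * T(1) + 1
T(1) = 1  (base case)
T(2) = 2 * 1 + 1 = 3
T(3) = 2 * 3 + 1 = 7
T(4) = 2 * 7 + 1 = 15
T(5) = 2 * 15 + 1 = 31
T(6) = 2 * 31 + 1 = 63
T(7) = 2 * 63 + 1 = 127
T(8) = 2 * 127 + 1 = 255
T(9) = 2 * 255 + 1 = 511
T(10) = 2 * 511 + 1 = 1023
T(11) = 2 * 1023 + 1 = 2047
T(12) = 2 * 2047 + 1 = 4095
T(13) = 2 * 4095 + 1 = 8191
T(14) = 2 * 8191 + 1 = 16383
T(15) = 2 * 16383 + 1 = 32767
T(16) = 2 * 32767 + 1 = 65535
T(17) = 2 * 65535 + 1 = 131071
T(18) = 2 * 131071 + 1 = 262143
T(19) = 2 * 262143 + 1 = 524287
T(20) = 2 * 524287 + 1 = 1048575
T(21) = 2 * 1048575 + 1 = 2097151
T(22) = 2 * 2097151 + 1 = 4194303
T(23) = 2 * 4194303 + 1 = 8388607
T(24) = 2 * 8388607 + 1 = 16777215

16777215


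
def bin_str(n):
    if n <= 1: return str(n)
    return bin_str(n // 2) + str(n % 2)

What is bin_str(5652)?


bin_str(5652) = bin_str(2826) + '0'
bin_str(2826) = bin_str(1413) + '0'
bin_str(1413) = bin_str(706) + '1'
bin_str(706) = bin_str(353) + '0'
bin_str(353) = bin_str(176) + '1'
bin_str(176) = bin_str(88) + '0'
bin_str(88) = bin_str(44) + '0'
bin_str(44) = bin_str(22) + '0'
bin_str(22) = bin_str(11) + '0'
bin_str(11) = bin_str(5) + '1'
bin_str(5) = bin_str(2) + '1'
bin_str(2) = bin_str(1) + '0'
bin_str(1) = '1'  (base case)
Concatenating: '1' + '0' + '1' + '1' + '0' + '0' + '0' + '0' + '1' + '0' + '1' + '0' + '0' = '1011000010100'

1011000010100


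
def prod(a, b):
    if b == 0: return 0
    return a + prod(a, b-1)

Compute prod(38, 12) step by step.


prod(38, 12) = 38 + prod(38, 11)
prod(38, 11) = 38 + prod(38, 10)
prod(38, 10) = 38 + prod(38, 9)
prod(38, 9) = 38 + prod(38, 8)
prod(38, 8) = 38 + prod(38, 7)
prod(38, 7) = 38 + prod(38, 6)
prod(38, 6) = 38 + prod(38, 5)
prod(38, 5) = 38 + prod(38, 4)
prod(38, 4) = 38 + prod(38, 3)
prod(38, 3) = 38 + prod(38, 2)
prod(38, 2) = 38 + prod(38, 1)
prod(38, 1) = 38 + prod(38, 0)
prod(38, 0) = 0  (base case)
Total: 38 + 38 + 38 + 38 + 38 + 38 + 38 + 38 + 38 + 38 + 38 + 38 + 0 = 456

456


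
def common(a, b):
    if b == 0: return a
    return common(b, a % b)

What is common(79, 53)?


common(79, 53) = common(53, 26)
common(53, 26) = common(26, 1)
common(26, 1) = common(1, 0)
common(1, 0) = 1  (base case)

1


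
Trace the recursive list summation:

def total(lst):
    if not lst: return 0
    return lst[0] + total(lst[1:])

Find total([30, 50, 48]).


total([30, 50, 48]) = 30 + total([50, 48])
total([50, 48]) = 50 + total([48])
total([48]) = 48 + total([])
total([]) = 0  (base case)
Total: 30 + 50 + 48 + 0 = 128

128


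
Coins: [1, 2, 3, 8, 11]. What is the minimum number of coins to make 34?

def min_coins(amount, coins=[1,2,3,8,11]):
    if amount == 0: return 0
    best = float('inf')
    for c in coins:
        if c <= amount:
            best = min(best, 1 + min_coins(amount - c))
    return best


Building up with DP:
min_coins(0) = 0
min_coins(1) = min(1+min_coins(0)=1+0=1) = 1
min_coins(2) = min(1+min_coins(1)=1+1=2, 1+min_coins(0)=1+0=1) = 1
min_coins(3) = min(1+min_coins(2)=1+1=2, 1+min_coins(1)=1+1=2, 1+min_coins(0)=1+0=1) = 1
min_coins(4) = min(1+min_coins(3)=1+1=2, 1+min_coins(2)=1+1=2, 1+min_coins(1)=1+1=2) = 2
min_coins(5) = min(1+min_coins(4)=1+2=3, 1+min_coins(3)=1+1=2, 1+min_coins(2)=1+1=2) = 2
min_coins(6) = min(1+min_coins(5)=1+2=3, 1+min_coins(4)=1+2=3, 1+min_coins(3)=1+1=2) = 2
min_coins(7) = min(1+min_coins(6)=1+2=3, 1+min_coins(5)=1+2=3, 1+min_coins(4)=1+2=3) = 3
min_coins(8) = min(1+min_coins(7)=1+3=4, 1+min_coins(6)=1+2=3, 1+min_coins(5)=1+2=3, 1+min_coins(0)=1+0=1) = 1
min_coins(9) = min(1+min_coins(8)=1+1=2, 1+min_coins(7)=1+3=4, 1+min_coins(6)=1+2=3, 1+min_coins(1)=1+1=2) = 2
min_coins(10) = min(1+min_coins(9)=1+2=3, 1+min_coins(8)=1+1=2, 1+min_coins(7)=1+3=4, 1+min_coins(2)=1+1=2) = 2
min_coins(11) = min(1+min_coins(10)=1+2=3, 1+min_coins(9)=1+2=3, 1+min_coins(8)=1+1=2, 1+min_coins(3)=1+1=2, 1+min_coins(0)=1+0=1) = 1
min_coins(12) = min(1+min_coins(11)=1+1=2, 1+min_coins(10)=1+2=3, 1+min_coins(9)=1+2=3, 1+min_coins(4)=1+2=3, 1+min_coins(1)=1+1=2) = 2
min_coins(13) = min(1+min_coins(12)=1+2=3, 1+min_coins(11)=1+1=2, 1+min_coins(10)=1+2=3, 1+min_coins(5)=1+2=3, 1+min_coins(2)=1+1=2) = 2
min_coins(14) = min(1+min_coins(13)=1+2=3, 1+min_coins(12)=1+2=3, 1+min_coins(11)=1+1=2, 1+min_coins(6)=1+2=3, 1+min_coins(3)=1+1=2) = 2
min_coins(15) = min(1+min_coins(14)=1+2=3, 1+min_coins(13)=1+2=3, 1+min_coins(12)=1+2=3, 1+min_coins(7)=1+3=4, 1+min_coins(4)=1+2=3) = 3
min_coins(16) = min(1+min_coins(15)=1+3=4, 1+min_coins(14)=1+2=3, 1+min_coins(13)=1+2=3, 1+min_coins(8)=1+1=2, 1+min_coins(5)=1+2=3) = 2
min_coins(17) = min(1+min_coins(16)=1+2=3, 1+min_coins(15)=1+3=4, 1+min_coins(14)=1+2=3, 1+min_coins(9)=1+2=3, 1+min_coins(6)=1+2=3) = 3
min_coins(18) = min(1+min_coins(17)=1+3=4, 1+min_coins(16)=1+2=3, 1+min_coins(15)=1+3=4, 1+min_coins(10)=1+2=3, 1+min_coins(7)=1+3=4) = 3
min_coins(19) = min(1+min_coins(18)=1+3=4, 1+min_coins(17)=1+3=4, 1+min_coins(16)=1+2=3, 1+min_coins(11)=1+1=2, 1+min_coins(8)=1+1=2) = 2
min_coins(20) = min(1+min_coins(19)=1+2=3, 1+min_coins(18)=1+3=4, 1+min_coins(17)=1+3=4, 1+min_coins(12)=1+2=3, 1+min_coins(9)=1+2=3) = 3
min_coins(21) = min(1+min_coins(20)=1+3=4, 1+min_coins(19)=1+2=3, 1+min_coins(18)=1+3=4, 1+min_coins(13)=1+2=3, 1+min_coins(10)=1+2=3) = 3
min_coins(22) = min(1+min_coins(21)=1+3=4, 1+min_coins(20)=1+3=4, 1+min_coins(19)=1+2=3, 1+min_coins(14)=1+2=3, 1+min_coins(11)=1+1=2) = 2
min_coins(23) = min(1+min_coins(22)=1+2=3, 1+min_coins(21)=1+3=4, 1+min_coins(20)=1+3=4, 1+min_coins(15)=1+3=4, 1+min_coins(12)=1+2=3) = 3
min_coins(24) = min(1+min_coins(23)=1+3=4, 1+min_coins(22)=1+2=3, 1+min_coins(21)=1+3=4, 1+min_coins(16)=1+2=3, 1+min_coins(13)=1+2=3) = 3
min_coins(25) = min(1+min_coins(24)=1+3=4, 1+min_coins(23)=1+3=4, 1+min_coins(22)=1+2=3, 1+min_coins(17)=1+3=4, 1+min_coins(14)=1+2=3) = 3
min_coins(26) = min(1+min_coins(25)=1+3=4, 1+min_coins(24)=1+3=4, 1+min_coins(23)=1+3=4, 1+min_coins(18)=1+3=4, 1+min_coins(15)=1+3=4) = 4
min_coins(27) = min(1+min_coins(26)=1+4=5, 1+min_coins(25)=1+3=4, 1+min_coins(24)=1+3=4, 1+min_coins(19)=1+2=3, 1+min_coins(16)=1+2=3) = 3
min_coins(28) = min(1+min_coins(27)=1+3=4, 1+min_coins(26)=1+4=5, 1+min_coins(25)=1+3=4, 1+min_coins(20)=1+3=4, 1+min_coins(17)=1+3=4) = 4
min_coins(29) = min(1+min_coins(28)=1+4=5, 1+min_coins(27)=1+3=4, 1+min_coins(26)=1+4=5, 1+min_coins(21)=1+3=4, 1+min_coins(18)=1+3=4) = 4
min_coins(30) = min(1+min_coins(29)=1+4=5, 1+min_coins(28)=1+4=5, 1+min_coins(27)=1+3=4, 1+min_coins(22)=1+2=3, 1+min_coins(19)=1+2=3) = 3
min_coins(31) = min(1+min_coins(30)=1+3=4, 1+min_coins(29)=1+4=5, 1+min_coins(28)=1+4=5, 1+min_coins(23)=1+3=4, 1+min_coins(20)=1+3=4) = 4
min_coins(32) = min(1+min_coins(31)=1+4=5, 1+min_coins(30)=1+3=4, 1+min_coins(29)=1+4=5, 1+min_coins(24)=1+3=4, 1+min_coins(21)=1+3=4) = 4
min_coins(33) = min(1+min_coins(32)=1+4=5, 1+min_coins(31)=1+4=5, 1+min_coins(30)=1+3=4, 1+min_coins(25)=1+3=4, 1+min_coins(22)=1+2=3) = 3
min_coins(34) = min(1+min_coins(33)=1+3=4, 1+min_coins(32)=1+4=5, 1+min_coins(31)=1+4=5, 1+min_coins(26)=1+4=5, 1+min_coins(23)=1+3=4) = 4

4


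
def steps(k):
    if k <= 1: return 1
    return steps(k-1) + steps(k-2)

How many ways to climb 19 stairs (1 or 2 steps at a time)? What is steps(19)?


Building up from base cases:
steps(0) = 1
steps(1) = 1
steps(2) = steps(1) + steps(0) = 1 + 1 = 2
steps(3) = steps(2) + steps(1) = 2 + 1 = 3
steps(4) = steps(3) + steps(2) = 3 + 2 = 5
steps(5) = steps(4) + steps(3) = 5 + 3 = 8
steps(6) = steps(5) + steps(4) = 8 + 5 = 13
steps(7) = steps(6) + steps(5) = 13 + 8 = 21
steps(8) = steps(7) + steps(6) = 21 + 13 = 34
steps(9) = steps(8) + steps(7) = 34 + 21 = 55
steps(10) = steps(9) + steps(8) = 55 + 34 = 89
steps(11) = steps(10) + steps(9) = 89 + 55 = 144
steps(12) = steps(11) + steps(10) = 144 + 89 = 233
steps(13) = steps(12) + steps(11) = 233 + 144 = 377
steps(14) = steps(13) + steps(12) = 377 + 233 = 610
steps(15) = steps(14) + steps(13) = 610 + 377 = 987
steps(16) = steps(15) + steps(14) = 987 + 610 = 1597
steps(17) = steps(16) + steps(15) = 1597 + 987 = 2584
steps(18) = steps(17) + steps(16) = 2584 + 1597 = 4181
steps(19) = steps(18) + steps(17) = 4181 + 2584 = 6765

6765


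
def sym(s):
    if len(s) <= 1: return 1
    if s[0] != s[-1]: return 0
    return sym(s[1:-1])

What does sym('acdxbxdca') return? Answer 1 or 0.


sym('acdxbxdca'): s[0]='a' == s[-1]='a' -> check sym('cdxbxdc')
sym('cdxbxdc'): s[0]='c' == s[-1]='c' -> check sym('dxbxd')
sym('dxbxd'): s[0]='d' == s[-1]='d' -> check sym('xbx')
sym('xbx'): s[0]='x' == s[-1]='x' -> check sym('b')
sym('b'): len <= 1 -> return 1  (base case)
Result: 1 (palindrome)

1


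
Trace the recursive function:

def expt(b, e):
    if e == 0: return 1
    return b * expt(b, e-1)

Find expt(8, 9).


expt(8, 9)
= 8 * expt(8, 8)
= 8 * 8 * expt(8, 7)
= 8 * 8 * 8 * expt(8, 6)
= 8 * 8 * 8 * 8 * expt(8, 5)
= 8 * 8 * 8 * 8 * 8 * expt(8, 4)
= 8 * 8 * 8 * 8 * 8 * 8 * expt(8, 3)
= 8 * 8 * 8 * 8 * 8 * 8 * 8 * expt(8, 2)
= 8 * 8 * 8 * 8 * 8 * 8 * 8 * 8 * expt(8, 1)
= 8 * 8 * 8 * 8 * 8 * 8 * 8 * 8 * 8 * expt(8, 0)
= 8 * 8 * 8 * 8 * 8 * 8 * 8 * 8 * 8 * 1
= 134217728

134217728


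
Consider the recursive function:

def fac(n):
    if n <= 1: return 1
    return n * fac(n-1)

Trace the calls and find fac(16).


fac(16)
= 16 * fac(15)
= 16 * 15 * fac(14)
= 16 * 15 * 14 * fac(13)
= 16 * 15 * 14 * 13 * fac(12)
= 16 * 15 * 14 * 13 * 12 * fac(11)
= 16 * 15 * 14 * 13 * 12 * 11 * fac(10)
= 16 * 15 * 14 * 13 * 12 * 11 * 10 * fac(9)
= 16 * 15 * 14 * 13 * 12 * 11 * 10 * 9 * fac(8)
= 16 * 15 * 14 * 13 * 12 * 11 * 10 * 9 * 8 * fac(7)
= 16 * 15 * 14 * 13 * 12 * 11 * 10 * 9 * 8 * 7 * fac(6)
= 16 * 15 * 14 * 13 * 12 * 11 * 10 * 9 * 8 * 7 * 6 * fac(5)
= 16 * 15 * 14 * 13 * 12 * 11 * 10 * 9 * 8 * 7 * 6 * 5 * fac(4)
= 16 * 15 * 14 * 13 * 12 * 11 * 10 * 9 * 8 * 7 * 6 * 5 * 4 * fac(3)
= 16 * 15 * 14 * 13 * 12 * 11 * 10 * 9 * 8 * 7 * 6 * 5 * 4 * 3 * fac(2)
= 16 * 15 * 14 * 13 * 12 * 11 * 10 * 9 * 8 * 7 * 6 * 5 * 4 * 3 * 2 * fac(1)
= 16 * 15 * 14 * 13 * 12 * 11 * 10 * 9 * 8 * 7 * 6 * 5 * 4 * 3 * 2 * 1
= 20922789888000

20922789888000


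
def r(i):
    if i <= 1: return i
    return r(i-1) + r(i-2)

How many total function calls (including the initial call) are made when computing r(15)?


Let C(n) = total calls for r(n)
C(0) = 1, C(1) = 1
C(2) = 1 + C(1) + C(0) = 1 + 1 + 1 = 3
C(3) = 1 + C(2) + C(1) = 1 + 3 + 1 = 5
C(4) = 1 + C(3) + C(2) = 1 + 5 + 3 = 9
C(5) = 1 + C(4) + C(3) = 1 + 9 + 5 = 15
C(6) = 1 + C(5) + C(4) = 1 + 15 + 9 = 25
C(7) = 1 + C(6) + C(5) = 1 + 25 + 15 = 41
C(8) = 1 + C(7) + C(6) = 1 + 41 + 25 = 67
C(9) = 1 + C(8) + C(7) = 1 + 67 + 41 = 109
C(10) = 1 + C(9) + C(8) = 1 + 109 + 67 = 177
C(11) = 1 + C(10) + C(9) = 1 + 177 + 109 = 287
C(12) = 1 + C(11) + C(10) = 1 + 287 + 177 = 465
C(13) = 1 + C(12) + C(11) = 1 + 465 + 287 = 753
C(14) = 1 + C(13) + C(12) = 1 + 753 + 465 = 1219
C(15) = 1 + C(14) + C(13) = 1 + 1219 + 753 = 1973

1973


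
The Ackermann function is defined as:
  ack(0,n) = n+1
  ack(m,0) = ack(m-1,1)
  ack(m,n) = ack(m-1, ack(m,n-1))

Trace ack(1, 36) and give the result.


ack(1, 36) = ack(0, ack(1, 35))
  ack(1, 35) = ack(0, ack(1, 34))
    ack(1, 34) = ack(0, ack(1, 33))
      ack(1, 33) = ack(0, ack(1, 32))
        ack(1, 32) = ack(0, ack(1, 31))
          ack(1, 31) = ack(0, ack(1, 30))
          ack(1, 30) = ack(0, ack(1, 29))
          ack(1, 29) = ack(0, ack(1, 28))
          ack(1, 28) = ack(0, ack(1, 27))
          ack(1, 27) = ack(0, ack(1, 26))
          ack(1, 26) = ack(0, ack(1, 25))
          ack(1, 25) = ack(0, ack(1, 24))
          ack(1, 24) = ack(0, ack(1, 23))
          ack(1, 23) = ack(0, ack(1, 22))
          ack(1, 22) = ack(0, ack(1, 21))
          ack(1, 21) = ack(0, ack(1, 20))
          ack(1, 20) = ack(0, ack(1, 19))
          ack(1, 19) = ack(0, ack(1, 18))
          ack(1, 18) = ack(0, ack(1, 17))
          ack(1, 17) = ack(0, ack(1, 16))
          ack(1, 16) = ack(0, ack(1, 15))
          ack(1, 15) = ack(0, ack(1, 14))
          ack(1, 14) = ack(0, ack(1, 13))
          ack(1, 13) = ack(0, ack(1, 12))
          ack(1, 12) = ack(0, ack(1, 11))
... (trace truncated)
Result: ack(1, 36) = 38

38


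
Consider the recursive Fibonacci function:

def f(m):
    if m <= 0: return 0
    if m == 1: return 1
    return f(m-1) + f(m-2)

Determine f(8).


Computing f(8) bottom-up:
f(0) = 0
f(1) = 1
f(2) = f(1) + f(0) = 1 + 0 = 1
f(3) = f(2) + f(1) = 1 + 1 = 2
f(4) = f(3) + f(2) = 2 + 1 = 3
f(5) = f(4) + f(3) = 3 + 2 = 5
f(6) = f(5) + f(4) = 5 + 3 = 8
f(7) = f(6) + f(5) = 8 + 5 = 13
f(8) = f(7) + f(6) = 13 + 8 = 21

21


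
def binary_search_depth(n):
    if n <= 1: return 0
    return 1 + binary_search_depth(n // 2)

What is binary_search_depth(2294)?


2294 / 2 = 1147
1147 / 2 = 573
573 / 2 = 286
286 / 2 = 143
143 / 2 = 71
71 / 2 = 35
35 / 2 = 17
17 / 2 = 8
8 / 2 = 4
4 / 2 = 2
2 / 2 = 1
Reached 1 after 11 halvings

11


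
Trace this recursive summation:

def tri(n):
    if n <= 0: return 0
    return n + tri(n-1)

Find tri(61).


tri(61)
= 61 + 60 + 59 + 58 + 57 + 56 + 55 + 54 + 53 + 52 + 51 + 50 + 49 + 48 + 47 + 46 + 45 + 44 + 43 + 42 + 41 + 40 + 39 + 38 + 37 + 36 + 35 + 34 + 33 + 32 + 31 + 30 + 29 + 28 + 27 + 26 + 25 + 24 + 23 + 22 + 21 + 20 + 19 + 18 + 17 + 16 + 15 + 14 + 13 + 12 + 11 + 10 + 9 + 8 + 7 + 6 + 5 + 4 + 3 + 2 + 1 + tri(0)
= 61 + 60 + 59 + 58 + 57 + 56 + 55 + 54 + 53 + 52 + 51 + 50 + 49 + 48 + 47 + 46 + 45 + 44 + 43 + 42 + 41 + 40 + 39 + 38 + 37 + 36 + 35 + 34 + 33 + 32 + 31 + 30 + 29 + 28 + 27 + 26 + 25 + 24 + 23 + 22 + 21 + 20 + 19 + 18 + 17 + 16 + 15 + 14 + 13 + 12 + 11 + 10 + 9 + 8 + 7 + 6 + 5 + 4 + 3 + 2 + 1 + 0
= 1891

1891


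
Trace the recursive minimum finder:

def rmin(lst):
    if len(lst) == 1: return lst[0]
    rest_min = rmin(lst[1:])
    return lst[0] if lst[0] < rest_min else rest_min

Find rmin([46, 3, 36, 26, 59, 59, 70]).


rmin([46, 3, 36, 26, 59, 59, 70]): compare 46 with rmin([3, 36, 26, 59, 59, 70])
rmin([3, 36, 26, 59, 59, 70]): compare 3 with rmin([36, 26, 59, 59, 70])
rmin([36, 26, 59, 59, 70]): compare 36 with rmin([26, 59, 59, 70])
rmin([26, 59, 59, 70]): compare 26 with rmin([59, 59, 70])
rmin([59, 59, 70]): compare 59 with rmin([59, 70])
rmin([59, 70]): compare 59 with rmin([70])
rmin([70]) = 70  (base case)
Compare 59 with 70 -> 59
Compare 59 with 59 -> 59
Compare 26 with 59 -> 26
Compare 36 with 26 -> 26
Compare 3 with 26 -> 3
Compare 46 with 3 -> 3

3


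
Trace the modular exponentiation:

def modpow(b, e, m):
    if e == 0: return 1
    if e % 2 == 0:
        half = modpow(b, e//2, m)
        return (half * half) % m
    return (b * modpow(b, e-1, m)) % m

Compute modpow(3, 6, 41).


modpow(3, 6, 41): e is even, compute modpow(3, 3, 41)
  modpow(3, 3, 41): e is odd, compute modpow(3, 2, 41)
    modpow(3, 2, 41): e is even, compute modpow(3, 1, 41)
      modpow(3, 1, 41): e is odd, compute modpow(3, 0, 41)
        modpow(3, 0, 41) = 1
      (3 * 1) % 41 = 3
    half=3, (3*3) % 41 = 9
  (3 * 9) % 41 = 27
half=27, (27*27) % 41 = 32

32


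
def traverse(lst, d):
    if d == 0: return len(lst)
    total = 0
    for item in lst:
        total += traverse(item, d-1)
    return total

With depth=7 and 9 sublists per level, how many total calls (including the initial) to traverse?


At depth 0 (root): 1 call
At depth 1: each of 1 parents calls traverse on 9 children = 9 calls
At depth 2: each of 9 parents calls traverse on 9 children = 81 calls
At depth 3: each of 81 parents calls traverse on 9 children = 729 calls
At depth 4: each of 729 parents calls traverse on 9 children = 6561 calls
At depth 5: each of 6561 parents calls traverse on 9 children = 59049 calls
At depth 6: each of 59049 parents calls traverse on 9 children = 531441 calls
At depth 7: each of 531441 parents calls traverse on 9 children = 4782969 calls
Total: 1 + 9 + 81 + 729 + 6561 + 59049 + 531441 + 4782969 = 5380840

5380840


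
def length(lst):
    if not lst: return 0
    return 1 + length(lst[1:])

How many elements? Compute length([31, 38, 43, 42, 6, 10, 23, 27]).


length([31, 38, 43, 42, 6, 10, 23, 27]) = 1 + length([38, 43, 42, 6, 10, 23, 27])
length([38, 43, 42, 6, 10, 23, 27]) = 1 + length([43, 42, 6, 10, 23, 27])
length([43, 42, 6, 10, 23, 27]) = 1 + length([42, 6, 10, 23, 27])
length([42, 6, 10, 23, 27]) = 1 + length([6, 10, 23, 27])
length([6, 10, 23, 27]) = 1 + length([10, 23, 27])
length([10, 23, 27]) = 1 + length([23, 27])
length([23, 27]) = 1 + length([27])
length([27]) = 1 + length([])
length([]) = 0  (base case)
Unwinding: 1 + 1 + 1 + 1 + 1 + 1 + 1 + 1 + 0 = 8

8


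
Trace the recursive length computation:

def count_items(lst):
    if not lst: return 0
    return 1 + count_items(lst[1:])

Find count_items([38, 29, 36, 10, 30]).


count_items([38, 29, 36, 10, 30]) = 1 + count_items([29, 36, 10, 30])
count_items([29, 36, 10, 30]) = 1 + count_items([36, 10, 30])
count_items([36, 10, 30]) = 1 + count_items([10, 30])
count_items([10, 30]) = 1 + count_items([30])
count_items([30]) = 1 + count_items([])
count_items([]) = 0  (base case)
Unwinding: 1 + 1 + 1 + 1 + 1 + 0 = 5

5


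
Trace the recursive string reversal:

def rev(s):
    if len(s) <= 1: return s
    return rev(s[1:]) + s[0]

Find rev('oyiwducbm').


rev('oyiwducbm') = rev('yiwducbm') + 'o'
rev('yiwducbm') = rev('iwducbm') + 'y'
rev('iwducbm') = rev('wducbm') + 'i'
rev('wducbm') = rev('ducbm') + 'w'
rev('ducbm') = rev('ucbm') + 'd'
rev('ucbm') = rev('cbm') + 'u'
rev('cbm') = rev('bm') + 'c'
rev('bm') = rev('m') + 'b'
rev('m') = 'm'  (base case)
Concatenating: 'm' + 'b' + 'c' + 'u' + 'd' + 'w' + 'i' + 'y' + 'o' = 'mbcudwiyo'

mbcudwiyo


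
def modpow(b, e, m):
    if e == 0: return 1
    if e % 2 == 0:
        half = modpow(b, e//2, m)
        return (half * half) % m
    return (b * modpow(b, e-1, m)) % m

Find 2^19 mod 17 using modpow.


modpow(2, 19, 17): e is odd, compute modpow(2, 18, 17)
  modpow(2, 18, 17): e is even, compute modpow(2, 9, 17)
    modpow(2, 9, 17): e is odd, compute modpow(2, 8, 17)
      modpow(2, 8, 17): e is even, compute modpow(2, 4, 17)
        modpow(2, 4, 17): e is even, compute modpow(2, 2, 17)
          modpow(2, 2, 17): e is even, compute modpow(2, 1, 17)
          modpow(2, 1, 17): e is odd, compute modpow(2, 0, 17)
          modpow(2, 0, 17) = 1
          (2 * 1) % 17 = 2
          half=2, (2*2) % 17 = 4
        half=4, (4*4) % 17 = 16
      half=16, (16*16) % 17 = 1
    (2 * 1) % 17 = 2
  half=2, (2*2) % 17 = 4
(2 * 4) % 17 = 8

8


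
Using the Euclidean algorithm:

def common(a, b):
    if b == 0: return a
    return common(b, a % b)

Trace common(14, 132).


common(14, 132) = common(132, 14)
common(132, 14) = common(14, 6)
common(14, 6) = common(6, 2)
common(6, 2) = common(2, 0)
common(2, 0) = 2  (base case)

2


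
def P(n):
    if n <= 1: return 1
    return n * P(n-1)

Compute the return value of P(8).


P(8)
= 8 * P(7)
= 8 * 7 * P(6)
= 8 * 7 * 6 * P(5)
= 8 * 7 * 6 * 5 * P(4)
= 8 * 7 * 6 * 5 * 4 * P(3)
= 8 * 7 * 6 * 5 * 4 * 3 * P(2)
= 8 * 7 * 6 * 5 * 4 * 3 * 2 * P(1)
= 8 * 7 * 6 * 5 * 4 * 3 * 2 * 1
= 40320

40320


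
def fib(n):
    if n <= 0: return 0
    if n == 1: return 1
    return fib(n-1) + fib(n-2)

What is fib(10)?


Computing fib(10) bottom-up:
fib(0) = 0
fib(1) = 1
fib(2) = fib(1) + fib(0) = 1 + 0 = 1
fib(3) = fib(2) + fib(1) = 1 + 1 = 2
fib(4) = fib(3) + fib(2) = 2 + 1 = 3
fib(5) = fib(4) + fib(3) = 3 + 2 = 5
fib(6) = fib(5) + fib(4) = 5 + 3 = 8
fib(7) = fib(6) + fib(5) = 8 + 5 = 13
fib(8) = fib(7) + fib(6) = 13 + 8 = 21
fib(9) = fib(8) + fib(7) = 21 + 13 = 34
fib(10) = fib(9) + fib(8) = 34 + 21 = 55

55


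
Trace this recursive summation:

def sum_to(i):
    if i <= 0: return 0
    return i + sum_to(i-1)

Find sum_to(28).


sum_to(28)
= 28 + 27 + 26 + 25 + 24 + 23 + 22 + 21 + 20 + 19 + 18 + 17 + 16 + 15 + 14 + 13 + 12 + 11 + 10 + 9 + 8 + 7 + 6 + 5 + 4 + 3 + 2 + 1 + sum_to(0)
= 28 + 27 + 26 + 25 + 24 + 23 + 22 + 21 + 20 + 19 + 18 + 17 + 16 + 15 + 14 + 13 + 12 + 11 + 10 + 9 + 8 + 7 + 6 + 5 + 4 + 3 + 2 + 1 + 0
= 406

406


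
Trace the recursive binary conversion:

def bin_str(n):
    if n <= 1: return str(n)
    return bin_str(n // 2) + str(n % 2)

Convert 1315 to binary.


bin_str(1315) = bin_str(657) + '1'
bin_str(657) = bin_str(328) + '1'
bin_str(328) = bin_str(164) + '0'
bin_str(164) = bin_str(82) + '0'
bin_str(82) = bin_str(41) + '0'
bin_str(41) = bin_str(20) + '1'
bin_str(20) = bin_str(10) + '0'
bin_str(10) = bin_str(5) + '0'
bin_str(5) = bin_str(2) + '1'
bin_str(2) = bin_str(1) + '0'
bin_str(1) = '1'  (base case)
Concatenating: '1' + '0' + '1' + '0' + '0' + '1' + '0' + '0' + '0' + '1' + '1' = '10100100011'

10100100011


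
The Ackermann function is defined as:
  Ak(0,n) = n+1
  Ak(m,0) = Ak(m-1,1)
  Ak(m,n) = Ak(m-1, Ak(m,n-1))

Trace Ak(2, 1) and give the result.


Ak(2, 1) = Ak(1, Ak(2, 0))
  Ak(2, 0) = Ak(1, 1)
    Ak(1, 1) = Ak(0, Ak(1, 0))
      Ak(1, 0) = Ak(0, 1)
        Ak(0, 1) = 2
      = Ak(0, 2)
      Ak(0, 2) = 3
  = Ak(1, 3)
  Ak(1, 3) = Ak(0, Ak(1, 2))
    Ak(1, 2) = Ak(0, Ak(1, 1))
      Ak(1, 1) = Ak(0, Ak(1, 0))
        Ak(1, 0) = Ak(0, 1)
          Ak(0, 1) = 2
        = Ak(0, 2)
        Ak(0, 2) = 3
      = Ak(0, 3)
      Ak(0, 3) = 4
    = Ak(0, 4)
    Ak(0, 4) = 5
Result: Ak(2, 1) = 5

5


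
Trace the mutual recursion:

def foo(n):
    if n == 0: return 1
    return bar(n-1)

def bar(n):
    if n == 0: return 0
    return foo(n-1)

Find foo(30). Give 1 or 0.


foo(30) = bar(29)
bar(29) = foo(28)
foo(28) = bar(27)
bar(27) = foo(26)
foo(26) = bar(25)
bar(25) = foo(24)
foo(24) = bar(23)
bar(23) = foo(22)
foo(22) = bar(21)
bar(21) = foo(20)
foo(20) = bar(19)
bar(19) = foo(18)
foo(18) = bar(17)
bar(17) = foo(16)
foo(16) = bar(15)
bar(15) = foo(14)
foo(14) = bar(13)
bar(13) = foo(12)
foo(12) = bar(11)
bar(11) = foo(10)
foo(10) = bar(9)
bar(9) = foo(8)
foo(8) = bar(7)
bar(7) = foo(6)
foo(6) = bar(5)
bar(5) = foo(4)
foo(4) = bar(3)
bar(3) = foo(2)
foo(2) = bar(1)
bar(1) = foo(0)
foo(0) = 1  (base case)
Result: 1

1


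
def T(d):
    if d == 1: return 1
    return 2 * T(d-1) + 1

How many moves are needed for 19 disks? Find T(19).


T(19) = 2 * T(18) + 1
T(18) = 2 * T(17) + 1
T(17) = 2 * T(16) + 1
T(16) = 2 * T(15) + 1
T(15) = 2 * T(14) + 1
T(14) = 2 * T(13) + 1
T(13) = 2 * T(12) + 1
T(12) = 2 * T(11) + 1
T(11) = 2 * T(10) + 1
T(10) = 2 * T(9) + 1
T(9) = 2 * T(8) + 1
T(8) = 2 * T(7) + 1
T(7) = 2 * T(6) + 1
T(6) = 2 * T(5) + 1
T(5) = 2 * T(4) + 1
T(4) = 2 * T(3) + 1
T(3) = 2 * T(2) + 1
T(2) = 2 * T(1) + 1
T(1) = 1  (base case)
T(2) = 2 * 1 + 1 = 3
T(3) = 2 * 3 + 1 = 7
T(4) = 2 * 7 + 1 = 15
T(5) = 2 * 15 + 1 = 31
T(6) = 2 * 31 + 1 = 63
T(7) = 2 * 63 + 1 = 127
T(8) = 2 * 127 + 1 = 255
T(9) = 2 * 255 + 1 = 511
T(10) = 2 * 511 + 1 = 1023
T(11) = 2 * 1023 + 1 = 2047
T(12) = 2 * 2047 + 1 = 4095
T(13) = 2 * 4095 + 1 = 8191
T(14) = 2 * 8191 + 1 = 16383
T(15) = 2 * 16383 + 1 = 32767
T(16) = 2 * 32767 + 1 = 65535
T(17) = 2 * 65535 + 1 = 131071
T(18) = 2 * 131071 + 1 = 262143
T(19) = 2 * 262143 + 1 = 524287

524287


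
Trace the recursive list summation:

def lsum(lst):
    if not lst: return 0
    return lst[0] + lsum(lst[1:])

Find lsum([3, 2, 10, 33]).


lsum([3, 2, 10, 33]) = 3 + lsum([2, 10, 33])
lsum([2, 10, 33]) = 2 + lsum([10, 33])
lsum([10, 33]) = 10 + lsum([33])
lsum([33]) = 33 + lsum([])
lsum([]) = 0  (base case)
Total: 3 + 2 + 10 + 33 + 0 = 48

48


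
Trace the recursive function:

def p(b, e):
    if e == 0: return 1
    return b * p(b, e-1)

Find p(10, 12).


p(10, 12)
= 10 * p(10, 11)
= 10 * 10 * p(10, 10)
= 10 * 10 * 10 * p(10, 9)
= 10 * 10 * 10 * 10 * p(10, 8)
= 10 * 10 * 10 * 10 * 10 * p(10, 7)
= 10 * 10 * 10 * 10 * 10 * 10 * p(10, 6)
= 10 * 10 * 10 * 10 * 10 * 10 * 10 * p(10, 5)
= 10 * 10 * 10 * 10 * 10 * 10 * 10 * 10 * p(10, 4)
= 10 * 10 * 10 * 10 * 10 * 10 * 10 * 10 * 10 * p(10, 3)
= 10 * 10 * 10 * 10 * 10 * 10 * 10 * 10 * 10 * 10 * p(10, 2)
= 10 * 10 * 10 * 10 * 10 * 10 * 10 * 10 * 10 * 10 * 10 * p(10, 1)
= 10 * 10 * 10 * 10 * 10 * 10 * 10 * 10 * 10 * 10 * 10 * 10 * p(10, 0)
= 10 * 10 * 10 * 10 * 10 * 10 * 10 * 10 * 10 * 10 * 10 * 10 * 1
= 1000000000000

1000000000000


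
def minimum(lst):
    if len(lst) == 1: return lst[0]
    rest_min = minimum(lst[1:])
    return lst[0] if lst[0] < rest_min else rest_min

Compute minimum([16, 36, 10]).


minimum([16, 36, 10]): compare 16 with minimum([36, 10])
minimum([36, 10]): compare 36 with minimum([10])
minimum([10]) = 10  (base case)
Compare 36 with 10 -> 10
Compare 16 with 10 -> 10

10


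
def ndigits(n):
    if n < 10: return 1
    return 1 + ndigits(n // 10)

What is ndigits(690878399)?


ndigits(690878399) = 1 + ndigits(69087839)
ndigits(69087839) = 1 + ndigits(6908783)
ndigits(6908783) = 1 + ndigits(690878)
ndigits(690878) = 1 + ndigits(69087)
ndigits(69087) = 1 + ndigits(6908)
ndigits(6908) = 1 + ndigits(690)
ndigits(690) = 1 + ndigits(69)
ndigits(69) = 1 + ndigits(6)
ndigits(6) = 1  (base case: 6 < 10)
Unwinding: 1 + 1 + 1 + 1 + 1 + 1 + 1 + 1 + 1 = 9

9


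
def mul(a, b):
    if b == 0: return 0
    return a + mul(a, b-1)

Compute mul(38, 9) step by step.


mul(38, 9) = 38 + mul(38, 8)
mul(38, 8) = 38 + mul(38, 7)
mul(38, 7) = 38 + mul(38, 6)
mul(38, 6) = 38 + mul(38, 5)
mul(38, 5) = 38 + mul(38, 4)
mul(38, 4) = 38 + mul(38, 3)
mul(38, 3) = 38 + mul(38, 2)
mul(38, 2) = 38 + mul(38, 1)
mul(38, 1) = 38 + mul(38, 0)
mul(38, 0) = 0  (base case)
Total: 38 + 38 + 38 + 38 + 38 + 38 + 38 + 38 + 38 + 0 = 342

342


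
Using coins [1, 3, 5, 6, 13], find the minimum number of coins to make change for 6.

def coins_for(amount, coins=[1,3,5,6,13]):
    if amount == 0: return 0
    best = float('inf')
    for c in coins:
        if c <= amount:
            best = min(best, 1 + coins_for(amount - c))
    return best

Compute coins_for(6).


Building up with DP:
coins_for(0) = 0
coins_for(1) = min(1+coins_for(0)=1+0=1) = 1
coins_for(2) = min(1+coins_for(1)=1+1=2) = 2
coins_for(3) = min(1+coins_for(2)=1+2=3, 1+coins_for(0)=1+0=1) = 1
coins_for(4) = min(1+coins_for(3)=1+1=2, 1+coins_for(1)=1+1=2) = 2
coins_for(5) = min(1+coins_for(4)=1+2=3, 1+coins_for(2)=1+2=3, 1+coins_for(0)=1+0=1) = 1
coins_for(6) = min(1+coins_for(5)=1+1=2, 1+coins_for(3)=1+1=2, 1+coins_for(1)=1+1=2, 1+coins_for(0)=1+0=1) = 1

1


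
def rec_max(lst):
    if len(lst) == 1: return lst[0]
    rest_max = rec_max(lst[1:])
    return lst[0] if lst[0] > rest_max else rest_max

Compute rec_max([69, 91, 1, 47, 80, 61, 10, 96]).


rec_max([69, 91, 1, 47, 80, 61, 10, 96]): compare 69 with rec_max([91, 1, 47, 80, 61, 10, 96])
rec_max([91, 1, 47, 80, 61, 10, 96]): compare 91 with rec_max([1, 47, 80, 61, 10, 96])
rec_max([1, 47, 80, 61, 10, 96]): compare 1 with rec_max([47, 80, 61, 10, 96])
rec_max([47, 80, 61, 10, 96]): compare 47 with rec_max([80, 61, 10, 96])
rec_max([80, 61, 10, 96]): compare 80 with rec_max([61, 10, 96])
rec_max([61, 10, 96]): compare 61 with rec_max([10, 96])
rec_max([10, 96]): compare 10 with rec_max([96])
rec_max([96]) = 96  (base case)
Compare 10 with 96 -> 96
Compare 61 with 96 -> 96
Compare 80 with 96 -> 96
Compare 47 with 96 -> 96
Compare 1 with 96 -> 96
Compare 91 with 96 -> 96
Compare 69 with 96 -> 96

96


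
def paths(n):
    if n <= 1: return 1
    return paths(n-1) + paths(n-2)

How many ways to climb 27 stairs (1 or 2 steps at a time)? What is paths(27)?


Building up from base cases:
paths(0) = 1
paths(1) = 1
paths(2) = paths(1) + paths(0) = 1 + 1 = 2
paths(3) = paths(2) + paths(1) = 2 + 1 = 3
paths(4) = paths(3) + paths(2) = 3 + 2 = 5
paths(5) = paths(4) + paths(3) = 5 + 3 = 8
paths(6) = paths(5) + paths(4) = 8 + 5 = 13
paths(7) = paths(6) + paths(5) = 13 + 8 = 21
paths(8) = paths(7) + paths(6) = 21 + 13 = 34
paths(9) = paths(8) + paths(7) = 34 + 21 = 55
paths(10) = paths(9) + paths(8) = 55 + 34 = 89
paths(11) = paths(10) + paths(9) = 89 + 55 = 144
paths(12) = paths(11) + paths(10) = 144 + 89 = 233
paths(13) = paths(12) + paths(11) = 233 + 144 = 377
paths(14) = paths(13) + paths(12) = 377 + 233 = 610
paths(15) = paths(14) + paths(13) = 610 + 377 = 987
paths(16) = paths(15) + paths(14) = 987 + 610 = 1597
paths(17) = paths(16) + paths(15) = 1597 + 987 = 2584
paths(18) = paths(17) + paths(16) = 2584 + 1597 = 4181
paths(19) = paths(18) + paths(17) = 4181 + 2584 = 6765
paths(20) = paths(19) + paths(18) = 6765 + 4181 = 10946
paths(21) = paths(20) + paths(19) = 10946 + 6765 = 17711
paths(22) = paths(21) + paths(20) = 17711 + 10946 = 28657
paths(23) = paths(22) + paths(21) = 28657 + 17711 = 46368
paths(24) = paths(23) + paths(22) = 46368 + 28657 = 75025
paths(25) = paths(24) + paths(23) = 75025 + 46368 = 121393
paths(26) = paths(25) + paths(24) = 121393 + 75025 = 196418
paths(27) = paths(26) + paths(25) = 196418 + 121393 = 317811

317811


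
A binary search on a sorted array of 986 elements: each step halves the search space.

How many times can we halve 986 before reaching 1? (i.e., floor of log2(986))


986 / 2 = 493
493 / 2 = 246
246 / 2 = 123
123 / 2 = 61
61 / 2 = 30
30 / 2 = 15
15 / 2 = 7
7 / 2 = 3
3 / 2 = 1
Reached 1 after 9 halvings

9


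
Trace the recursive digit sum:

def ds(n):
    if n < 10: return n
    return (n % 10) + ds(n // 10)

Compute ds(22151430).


ds(22151430) = 0 + ds(2215143)
ds(2215143) = 3 + ds(221514)
ds(221514) = 4 + ds(22151)
ds(22151) = 1 + ds(2215)
ds(2215) = 5 + ds(221)
ds(221) = 1 + ds(22)
ds(22) = 2 + ds(2)
ds(2) = 2  (base case)
Total: 0 + 3 + 4 + 1 + 5 + 1 + 2 + 2 = 18

18


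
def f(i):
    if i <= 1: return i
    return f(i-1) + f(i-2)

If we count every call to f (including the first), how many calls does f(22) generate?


Let C(n) = total calls for f(n)
C(0) = 1, C(1) = 1
C(2) = 1 + C(1) + C(0) = 1 + 1 + 1 = 3
C(3) = 1 + C(2) + C(1) = 1 + 3 + 1 = 5
C(4) = 1 + C(3) + C(2) = 1 + 5 + 3 = 9
C(5) = 1 + C(4) + C(3) = 1 + 9 + 5 = 15
C(6) = 1 + C(5) + C(4) = 1 + 15 + 9 = 25
C(7) = 1 + C(6) + C(5) = 1 + 25 + 15 = 41
C(8) = 1 + C(7) + C(6) = 1 + 41 + 25 = 67
C(9) = 1 + C(8) + C(7) = 1 + 67 + 41 = 109
C(10) = 1 + C(9) + C(8) = 1 + 109 + 67 = 177
C(11) = 1 + C(10) + C(9) = 1 + 177 + 109 = 287
C(12) = 1 + C(11) + C(10) = 1 + 287 + 177 = 465
C(13) = 1 + C(12) + C(11) = 1 + 465 + 287 = 753
C(14) = 1 + C(13) + C(12) = 1 + 753 + 465 = 1219
C(15) = 1 + C(14) + C(13) = 1 + 1219 + 753 = 1973
C(16) = 1 + C(15) + C(14) = 1 + 1973 + 1219 = 3193
C(17) = 1 + C(16) + C(15) = 1 + 3193 + 1973 = 5167
C(18) = 1 + C(17) + C(16) = 1 + 5167 + 3193 = 8361
C(19) = 1 + C(18) + C(17) = 1 + 8361 + 5167 = 13529
C(20) = 1 + C(19) + C(18) = 1 + 13529 + 8361 = 21891
C(21) = 1 + C(20) + C(19) = 1 + 21891 + 13529 = 35421
C(22) = 1 + C(21) + C(20) = 1 + 35421 + 21891 = 57313

57313


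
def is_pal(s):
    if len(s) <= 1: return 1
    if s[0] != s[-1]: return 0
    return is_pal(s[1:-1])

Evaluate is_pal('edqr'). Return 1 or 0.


is_pal('edqr'): s[0]='e' != s[-1]='r' -> return 0
Result: 0 (not a palindrome)

0


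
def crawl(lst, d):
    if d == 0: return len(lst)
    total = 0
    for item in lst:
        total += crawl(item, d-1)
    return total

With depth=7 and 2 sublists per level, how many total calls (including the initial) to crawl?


At depth 0 (root): 1 call
At depth 1: each of 1 parents calls crawl on 2 children = 2 calls
At depth 2: each of 2 parents calls crawl on 2 children = 4 calls
At depth 3: each of 4 parents calls crawl on 2 children = 8 calls
At depth 4: each of 8 parents calls crawl on 2 children = 16 calls
At depth 5: each of 16 parents calls crawl on 2 children = 32 calls
At depth 6: each of 32 parents calls crawl on 2 children = 64 calls
At depth 7: each of 64 parents calls crawl on 2 children = 128 calls
Total: 1 + 2 + 4 + 8 + 16 + 32 + 64 + 128 = 255

255


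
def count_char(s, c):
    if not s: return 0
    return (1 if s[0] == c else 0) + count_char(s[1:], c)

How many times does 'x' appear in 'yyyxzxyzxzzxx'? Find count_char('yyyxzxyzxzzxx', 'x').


s[0]='y' != 'x' -> 0
s[0]='y' != 'x' -> 0
s[0]='y' != 'x' -> 0
s[0]='x' == 'x' -> 1
s[0]='z' != 'x' -> 0
s[0]='x' == 'x' -> 1
s[0]='y' != 'x' -> 0
s[0]='z' != 'x' -> 0
s[0]='x' == 'x' -> 1
s[0]='z' != 'x' -> 0
s[0]='z' != 'x' -> 0
s[0]='x' == 'x' -> 1
s[0]='x' == 'x' -> 1
Sum: 0 + 0 + 0 + 1 + 0 + 1 + 0 + 0 + 1 + 0 + 0 + 1 + 1 = 5

5
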